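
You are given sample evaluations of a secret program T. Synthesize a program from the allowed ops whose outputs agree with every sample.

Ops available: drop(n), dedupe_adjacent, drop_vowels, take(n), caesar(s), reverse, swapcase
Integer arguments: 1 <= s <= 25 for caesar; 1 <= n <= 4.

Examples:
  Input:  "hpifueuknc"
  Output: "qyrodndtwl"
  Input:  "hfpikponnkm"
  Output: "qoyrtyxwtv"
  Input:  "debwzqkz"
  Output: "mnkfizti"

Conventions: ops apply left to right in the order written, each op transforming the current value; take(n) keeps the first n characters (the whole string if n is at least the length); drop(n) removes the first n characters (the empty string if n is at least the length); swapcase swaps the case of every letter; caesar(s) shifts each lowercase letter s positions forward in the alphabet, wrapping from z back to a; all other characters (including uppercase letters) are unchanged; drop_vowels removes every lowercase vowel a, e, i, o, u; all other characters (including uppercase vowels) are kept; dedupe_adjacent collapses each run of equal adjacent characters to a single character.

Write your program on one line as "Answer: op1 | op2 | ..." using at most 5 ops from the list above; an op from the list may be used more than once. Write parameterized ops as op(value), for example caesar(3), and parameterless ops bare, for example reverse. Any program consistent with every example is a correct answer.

caesar(9) | reverse | dedupe_adjacent | reverse

Check, running the answer program on each example:
  "hpifueuknc" -> "qyrodndtwl" -> "lwtdndoryq" -> "lwtdndoryq" -> "qyrodndtwl"
  "hfpikponnkm" -> "qoyrtyxwwtv" -> "vtwwxytryoq" -> "vtwxytryoq" -> "qoyrtyxwtv"
  "debwzqkz" -> "mnkfizti" -> "itzifknm" -> "itzifknm" -> "mnkfizti"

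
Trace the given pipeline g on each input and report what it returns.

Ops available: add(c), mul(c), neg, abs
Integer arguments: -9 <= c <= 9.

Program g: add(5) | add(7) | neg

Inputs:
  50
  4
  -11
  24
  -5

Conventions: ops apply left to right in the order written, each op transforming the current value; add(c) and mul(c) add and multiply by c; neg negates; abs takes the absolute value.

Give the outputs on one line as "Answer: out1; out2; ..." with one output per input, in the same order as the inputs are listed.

-62; -16; -1; -36; -7

Execution, op by op:
  50 -> 55 -> 62 -> -62
  4 -> 9 -> 16 -> -16
  -11 -> -6 -> 1 -> -1
  24 -> 29 -> 36 -> -36
  -5 -> 0 -> 7 -> -7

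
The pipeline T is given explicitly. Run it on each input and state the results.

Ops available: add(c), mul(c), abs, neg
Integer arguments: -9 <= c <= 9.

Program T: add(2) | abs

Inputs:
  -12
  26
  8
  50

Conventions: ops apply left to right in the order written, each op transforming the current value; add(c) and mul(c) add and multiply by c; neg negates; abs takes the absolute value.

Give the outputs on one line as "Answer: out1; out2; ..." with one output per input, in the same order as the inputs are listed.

Execution, op by op:
  -12 -> -10 -> 10
  26 -> 28 -> 28
  8 -> 10 -> 10
  50 -> 52 -> 52

10; 28; 10; 52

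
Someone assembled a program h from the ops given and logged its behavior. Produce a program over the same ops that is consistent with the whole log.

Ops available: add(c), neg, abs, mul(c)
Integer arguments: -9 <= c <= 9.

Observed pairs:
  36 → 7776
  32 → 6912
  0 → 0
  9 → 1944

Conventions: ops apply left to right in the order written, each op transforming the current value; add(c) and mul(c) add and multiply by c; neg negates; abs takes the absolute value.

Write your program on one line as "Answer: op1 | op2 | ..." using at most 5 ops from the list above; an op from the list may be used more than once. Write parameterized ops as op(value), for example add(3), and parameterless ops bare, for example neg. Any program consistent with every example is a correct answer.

neg | mul(9) | mul(-4) | mul(6)

Check, running the answer program on each example:
  36 -> -36 -> -324 -> 1296 -> 7776
  32 -> -32 -> -288 -> 1152 -> 6912
  0 -> 0 -> 0 -> 0 -> 0
  9 -> -9 -> -81 -> 324 -> 1944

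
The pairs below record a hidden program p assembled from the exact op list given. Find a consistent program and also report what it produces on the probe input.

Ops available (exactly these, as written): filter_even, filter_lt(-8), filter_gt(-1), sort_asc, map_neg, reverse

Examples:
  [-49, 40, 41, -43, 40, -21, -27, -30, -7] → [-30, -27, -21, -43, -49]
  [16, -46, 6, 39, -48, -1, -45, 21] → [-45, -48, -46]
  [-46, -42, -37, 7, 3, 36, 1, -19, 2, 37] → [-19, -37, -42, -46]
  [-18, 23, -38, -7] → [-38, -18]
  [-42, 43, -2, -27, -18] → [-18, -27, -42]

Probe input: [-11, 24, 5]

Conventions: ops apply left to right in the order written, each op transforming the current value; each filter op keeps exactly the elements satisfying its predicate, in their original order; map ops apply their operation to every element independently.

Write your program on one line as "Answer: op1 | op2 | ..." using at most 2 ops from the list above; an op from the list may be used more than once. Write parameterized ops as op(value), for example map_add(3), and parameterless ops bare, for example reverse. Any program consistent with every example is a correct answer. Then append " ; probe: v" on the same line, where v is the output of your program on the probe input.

filter_lt(-8) | reverse ; probe: [-11]

Check, running the answer program on each example:
  [-49, 40, 41, -43, 40, -21, -27, -30, -7] -> [-49, -43, -21, -27, -30] -> [-30, -27, -21, -43, -49]
  [16, -46, 6, 39, -48, -1, -45, 21] -> [-46, -48, -45] -> [-45, -48, -46]
  [-46, -42, -37, 7, 3, 36, 1, -19, 2, 37] -> [-46, -42, -37, -19] -> [-19, -37, -42, -46]
  [-18, 23, -38, -7] -> [-18, -38] -> [-38, -18]
  [-42, 43, -2, -27, -18] -> [-42, -27, -18] -> [-18, -27, -42]
  probe: [-11, 24, 5] -> [-11] -> [-11]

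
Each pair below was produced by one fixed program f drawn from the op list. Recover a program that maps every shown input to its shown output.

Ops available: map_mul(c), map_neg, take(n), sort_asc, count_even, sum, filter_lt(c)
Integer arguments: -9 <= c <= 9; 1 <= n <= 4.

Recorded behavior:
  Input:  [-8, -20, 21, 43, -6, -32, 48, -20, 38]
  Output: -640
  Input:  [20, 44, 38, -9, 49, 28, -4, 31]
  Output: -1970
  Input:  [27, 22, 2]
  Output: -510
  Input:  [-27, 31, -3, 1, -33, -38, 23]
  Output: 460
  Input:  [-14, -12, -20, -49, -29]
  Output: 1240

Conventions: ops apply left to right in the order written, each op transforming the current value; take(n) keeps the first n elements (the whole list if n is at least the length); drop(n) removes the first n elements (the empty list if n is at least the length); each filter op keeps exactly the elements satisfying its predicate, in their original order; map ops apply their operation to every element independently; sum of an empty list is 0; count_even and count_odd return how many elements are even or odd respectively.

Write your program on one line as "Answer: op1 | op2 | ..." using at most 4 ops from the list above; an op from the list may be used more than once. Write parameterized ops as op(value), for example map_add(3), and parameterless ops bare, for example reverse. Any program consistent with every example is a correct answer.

map_mul(5) | map_mul(-2) | sort_asc | sum

Check, running the answer program on each example:
  [-8, -20, 21, 43, -6, -32, 48, -20, 38] -> [-40, -100, 105, 215, -30, -160, 240, -100, 190] -> [80, 200, -210, -430, 60, 320, -480, 200, -380] -> [-480, -430, -380, -210, 60, 80, 200, 200, 320] -> -640
  [20, 44, 38, -9, 49, 28, -4, 31] -> [100, 220, 190, -45, 245, 140, -20, 155] -> [-200, -440, -380, 90, -490, -280, 40, -310] -> [-490, -440, -380, -310, -280, -200, 40, 90] -> -1970
  [27, 22, 2] -> [135, 110, 10] -> [-270, -220, -20] -> [-270, -220, -20] -> -510
  [-27, 31, -3, 1, -33, -38, 23] -> [-135, 155, -15, 5, -165, -190, 115] -> [270, -310, 30, -10, 330, 380, -230] -> [-310, -230, -10, 30, 270, 330, 380] -> 460
  [-14, -12, -20, -49, -29] -> [-70, -60, -100, -245, -145] -> [140, 120, 200, 490, 290] -> [120, 140, 200, 290, 490] -> 1240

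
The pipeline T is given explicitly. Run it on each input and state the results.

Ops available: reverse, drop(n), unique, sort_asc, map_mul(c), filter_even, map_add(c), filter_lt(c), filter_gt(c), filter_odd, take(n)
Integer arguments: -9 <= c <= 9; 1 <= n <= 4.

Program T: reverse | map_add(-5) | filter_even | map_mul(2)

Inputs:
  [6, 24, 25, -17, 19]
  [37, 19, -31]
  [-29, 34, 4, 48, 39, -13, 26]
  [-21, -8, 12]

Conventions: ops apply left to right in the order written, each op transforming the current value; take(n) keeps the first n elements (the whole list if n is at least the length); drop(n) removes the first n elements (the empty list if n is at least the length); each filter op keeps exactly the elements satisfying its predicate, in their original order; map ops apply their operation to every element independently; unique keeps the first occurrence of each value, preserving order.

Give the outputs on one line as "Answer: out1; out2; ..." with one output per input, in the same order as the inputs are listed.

[28, -44, 40]; [-72, 28, 64]; [-36, 68, -68]; [-52]

Execution, op by op:
  [6, 24, 25, -17, 19] -> [19, -17, 25, 24, 6] -> [14, -22, 20, 19, 1] -> [14, -22, 20] -> [28, -44, 40]
  [37, 19, -31] -> [-31, 19, 37] -> [-36, 14, 32] -> [-36, 14, 32] -> [-72, 28, 64]
  [-29, 34, 4, 48, 39, -13, 26] -> [26, -13, 39, 48, 4, 34, -29] -> [21, -18, 34, 43, -1, 29, -34] -> [-18, 34, -34] -> [-36, 68, -68]
  [-21, -8, 12] -> [12, -8, -21] -> [7, -13, -26] -> [-26] -> [-52]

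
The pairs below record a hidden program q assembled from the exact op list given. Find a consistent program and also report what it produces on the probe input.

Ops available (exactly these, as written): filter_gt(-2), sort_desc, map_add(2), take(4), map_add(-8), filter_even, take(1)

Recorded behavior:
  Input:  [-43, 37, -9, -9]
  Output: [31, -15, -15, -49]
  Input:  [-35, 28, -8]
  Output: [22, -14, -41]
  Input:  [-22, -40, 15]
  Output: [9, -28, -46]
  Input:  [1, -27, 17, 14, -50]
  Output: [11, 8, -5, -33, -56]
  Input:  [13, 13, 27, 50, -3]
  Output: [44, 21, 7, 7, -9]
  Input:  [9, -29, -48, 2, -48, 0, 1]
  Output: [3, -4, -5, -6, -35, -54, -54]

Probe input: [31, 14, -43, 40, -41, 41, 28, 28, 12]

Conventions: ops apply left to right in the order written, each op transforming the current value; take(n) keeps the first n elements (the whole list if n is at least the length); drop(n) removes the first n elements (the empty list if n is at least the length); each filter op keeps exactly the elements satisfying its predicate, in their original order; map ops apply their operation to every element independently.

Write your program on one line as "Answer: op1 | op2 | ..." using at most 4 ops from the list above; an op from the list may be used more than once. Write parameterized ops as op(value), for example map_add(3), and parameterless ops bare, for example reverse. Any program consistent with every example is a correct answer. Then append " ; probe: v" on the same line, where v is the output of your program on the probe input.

map_add(2) | sort_desc | map_add(-8) ; probe: [35, 34, 25, 22, 22, 8, 6, -47, -49]

Check, running the answer program on each example:
  [-43, 37, -9, -9] -> [-41, 39, -7, -7] -> [39, -7, -7, -41] -> [31, -15, -15, -49]
  [-35, 28, -8] -> [-33, 30, -6] -> [30, -6, -33] -> [22, -14, -41]
  [-22, -40, 15] -> [-20, -38, 17] -> [17, -20, -38] -> [9, -28, -46]
  [1, -27, 17, 14, -50] -> [3, -25, 19, 16, -48] -> [19, 16, 3, -25, -48] -> [11, 8, -5, -33, -56]
  [13, 13, 27, 50, -3] -> [15, 15, 29, 52, -1] -> [52, 29, 15, 15, -1] -> [44, 21, 7, 7, -9]
  [9, -29, -48, 2, -48, 0, 1] -> [11, -27, -46, 4, -46, 2, 3] -> [11, 4, 3, 2, -27, -46, -46] -> [3, -4, -5, -6, -35, -54, -54]
  probe: [31, 14, -43, 40, -41, 41, 28, 28, 12] -> [33, 16, -41, 42, -39, 43, 30, 30, 14] -> [43, 42, 33, 30, 30, 16, 14, -39, -41] -> [35, 34, 25, 22, 22, 8, 6, -47, -49]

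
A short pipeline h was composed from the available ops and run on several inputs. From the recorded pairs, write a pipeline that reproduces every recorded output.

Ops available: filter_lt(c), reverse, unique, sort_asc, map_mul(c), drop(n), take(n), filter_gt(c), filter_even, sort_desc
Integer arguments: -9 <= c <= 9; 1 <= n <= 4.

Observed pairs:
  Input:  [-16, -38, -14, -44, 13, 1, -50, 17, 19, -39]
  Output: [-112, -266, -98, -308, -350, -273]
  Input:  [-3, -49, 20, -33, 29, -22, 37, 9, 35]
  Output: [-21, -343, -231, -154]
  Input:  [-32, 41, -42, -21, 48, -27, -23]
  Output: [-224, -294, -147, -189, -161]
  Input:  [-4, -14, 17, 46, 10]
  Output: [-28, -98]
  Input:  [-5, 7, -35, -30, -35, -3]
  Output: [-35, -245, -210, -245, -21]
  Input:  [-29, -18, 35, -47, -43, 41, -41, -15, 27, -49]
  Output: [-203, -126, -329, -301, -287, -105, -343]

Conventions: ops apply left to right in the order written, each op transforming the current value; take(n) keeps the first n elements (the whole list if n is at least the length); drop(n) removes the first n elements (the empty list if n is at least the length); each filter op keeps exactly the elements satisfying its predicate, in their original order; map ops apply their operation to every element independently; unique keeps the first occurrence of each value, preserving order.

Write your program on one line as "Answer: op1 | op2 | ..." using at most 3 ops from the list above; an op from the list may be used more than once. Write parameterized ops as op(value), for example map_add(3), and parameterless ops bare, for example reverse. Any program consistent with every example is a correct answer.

map_mul(7) | filter_lt(-2)

Check, running the answer program on each example:
  [-16, -38, -14, -44, 13, 1, -50, 17, 19, -39] -> [-112, -266, -98, -308, 91, 7, -350, 119, 133, -273] -> [-112, -266, -98, -308, -350, -273]
  [-3, -49, 20, -33, 29, -22, 37, 9, 35] -> [-21, -343, 140, -231, 203, -154, 259, 63, 245] -> [-21, -343, -231, -154]
  [-32, 41, -42, -21, 48, -27, -23] -> [-224, 287, -294, -147, 336, -189, -161] -> [-224, -294, -147, -189, -161]
  [-4, -14, 17, 46, 10] -> [-28, -98, 119, 322, 70] -> [-28, -98]
  [-5, 7, -35, -30, -35, -3] -> [-35, 49, -245, -210, -245, -21] -> [-35, -245, -210, -245, -21]
  [-29, -18, 35, -47, -43, 41, -41, -15, 27, -49] -> [-203, -126, 245, -329, -301, 287, -287, -105, 189, -343] -> [-203, -126, -329, -301, -287, -105, -343]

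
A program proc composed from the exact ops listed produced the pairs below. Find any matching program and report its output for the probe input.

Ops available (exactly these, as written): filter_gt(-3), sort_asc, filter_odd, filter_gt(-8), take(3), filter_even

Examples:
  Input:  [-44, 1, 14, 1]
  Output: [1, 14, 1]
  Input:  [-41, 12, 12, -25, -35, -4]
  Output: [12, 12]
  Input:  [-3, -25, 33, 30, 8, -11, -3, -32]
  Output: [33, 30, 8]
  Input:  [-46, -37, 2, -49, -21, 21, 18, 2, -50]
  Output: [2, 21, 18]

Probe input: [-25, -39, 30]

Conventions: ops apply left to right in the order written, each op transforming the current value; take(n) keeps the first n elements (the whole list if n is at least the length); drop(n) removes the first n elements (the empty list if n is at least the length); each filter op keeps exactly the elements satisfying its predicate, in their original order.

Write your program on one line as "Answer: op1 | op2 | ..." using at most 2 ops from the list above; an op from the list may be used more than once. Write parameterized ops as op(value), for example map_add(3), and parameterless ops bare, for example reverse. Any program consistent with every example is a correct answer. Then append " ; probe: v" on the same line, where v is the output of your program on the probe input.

filter_gt(-3) | take(3) ; probe: [30]

Check, running the answer program on each example:
  [-44, 1, 14, 1] -> [1, 14, 1] -> [1, 14, 1]
  [-41, 12, 12, -25, -35, -4] -> [12, 12] -> [12, 12]
  [-3, -25, 33, 30, 8, -11, -3, -32] -> [33, 30, 8] -> [33, 30, 8]
  [-46, -37, 2, -49, -21, 21, 18, 2, -50] -> [2, 21, 18, 2] -> [2, 21, 18]
  probe: [-25, -39, 30] -> [30] -> [30]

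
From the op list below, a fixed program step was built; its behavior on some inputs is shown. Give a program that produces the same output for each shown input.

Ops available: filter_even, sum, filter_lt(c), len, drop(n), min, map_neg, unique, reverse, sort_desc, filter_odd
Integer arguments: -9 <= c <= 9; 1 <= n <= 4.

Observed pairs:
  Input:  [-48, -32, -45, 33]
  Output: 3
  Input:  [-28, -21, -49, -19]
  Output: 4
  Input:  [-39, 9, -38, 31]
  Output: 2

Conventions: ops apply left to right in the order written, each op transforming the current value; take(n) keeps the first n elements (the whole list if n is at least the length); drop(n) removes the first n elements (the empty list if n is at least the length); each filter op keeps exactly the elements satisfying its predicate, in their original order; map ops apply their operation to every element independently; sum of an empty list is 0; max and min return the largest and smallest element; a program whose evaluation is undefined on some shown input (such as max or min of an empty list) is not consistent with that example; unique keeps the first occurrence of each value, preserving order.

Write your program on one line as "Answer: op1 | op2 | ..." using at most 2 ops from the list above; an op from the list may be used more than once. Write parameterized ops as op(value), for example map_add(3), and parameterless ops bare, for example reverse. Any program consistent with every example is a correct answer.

filter_lt(-8) | len

Check, running the answer program on each example:
  [-48, -32, -45, 33] -> [-48, -32, -45] -> 3
  [-28, -21, -49, -19] -> [-28, -21, -49, -19] -> 4
  [-39, 9, -38, 31] -> [-39, -38] -> 2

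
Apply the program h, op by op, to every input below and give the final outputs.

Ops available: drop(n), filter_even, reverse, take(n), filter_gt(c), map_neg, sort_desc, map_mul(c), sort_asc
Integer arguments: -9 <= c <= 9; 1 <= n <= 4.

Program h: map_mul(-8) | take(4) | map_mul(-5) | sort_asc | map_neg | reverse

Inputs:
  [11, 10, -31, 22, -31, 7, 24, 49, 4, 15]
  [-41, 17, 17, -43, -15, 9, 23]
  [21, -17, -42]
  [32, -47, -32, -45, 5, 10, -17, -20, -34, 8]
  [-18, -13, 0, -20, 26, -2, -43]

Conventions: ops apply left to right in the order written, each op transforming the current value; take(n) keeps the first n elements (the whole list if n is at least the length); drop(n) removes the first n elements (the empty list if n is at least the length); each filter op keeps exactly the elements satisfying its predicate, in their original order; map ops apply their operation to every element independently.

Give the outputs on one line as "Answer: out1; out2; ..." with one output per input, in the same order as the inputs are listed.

Execution, op by op:
  [11, 10, -31, 22, -31, 7, 24, 49, 4, 15] -> [-88, -80, 248, -176, 248, -56, -192, -392, -32, -120] -> [-88, -80, 248, -176] -> [440, 400, -1240, 880] -> [-1240, 400, 440, 880] -> [1240, -400, -440, -880] -> [-880, -440, -400, 1240]
  [-41, 17, 17, -43, -15, 9, 23] -> [328, -136, -136, 344, 120, -72, -184] -> [328, -136, -136, 344] -> [-1640, 680, 680, -1720] -> [-1720, -1640, 680, 680] -> [1720, 1640, -680, -680] -> [-680, -680, 1640, 1720]
  [21, -17, -42] -> [-168, 136, 336] -> [-168, 136, 336] -> [840, -680, -1680] -> [-1680, -680, 840] -> [1680, 680, -840] -> [-840, 680, 1680]
  [32, -47, -32, -45, 5, 10, -17, -20, -34, 8] -> [-256, 376, 256, 360, -40, -80, 136, 160, 272, -64] -> [-256, 376, 256, 360] -> [1280, -1880, -1280, -1800] -> [-1880, -1800, -1280, 1280] -> [1880, 1800, 1280, -1280] -> [-1280, 1280, 1800, 1880]
  [-18, -13, 0, -20, 26, -2, -43] -> [144, 104, 0, 160, -208, 16, 344] -> [144, 104, 0, 160] -> [-720, -520, 0, -800] -> [-800, -720, -520, 0] -> [800, 720, 520, 0] -> [0, 520, 720, 800]

[-880, -440, -400, 1240]; [-680, -680, 1640, 1720]; [-840, 680, 1680]; [-1280, 1280, 1800, 1880]; [0, 520, 720, 800]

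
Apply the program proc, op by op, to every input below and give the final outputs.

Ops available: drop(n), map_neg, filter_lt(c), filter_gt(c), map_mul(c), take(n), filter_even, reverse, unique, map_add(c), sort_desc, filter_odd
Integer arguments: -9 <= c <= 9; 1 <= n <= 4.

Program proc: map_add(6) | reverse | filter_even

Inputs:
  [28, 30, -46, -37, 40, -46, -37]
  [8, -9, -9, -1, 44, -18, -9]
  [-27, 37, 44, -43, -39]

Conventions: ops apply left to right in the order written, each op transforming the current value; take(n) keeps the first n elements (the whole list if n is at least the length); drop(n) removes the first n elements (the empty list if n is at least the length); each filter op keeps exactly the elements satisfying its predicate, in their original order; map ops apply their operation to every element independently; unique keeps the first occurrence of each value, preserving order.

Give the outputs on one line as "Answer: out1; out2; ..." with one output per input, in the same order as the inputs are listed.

Execution, op by op:
  [28, 30, -46, -37, 40, -46, -37] -> [34, 36, -40, -31, 46, -40, -31] -> [-31, -40, 46, -31, -40, 36, 34] -> [-40, 46, -40, 36, 34]
  [8, -9, -9, -1, 44, -18, -9] -> [14, -3, -3, 5, 50, -12, -3] -> [-3, -12, 50, 5, -3, -3, 14] -> [-12, 50, 14]
  [-27, 37, 44, -43, -39] -> [-21, 43, 50, -37, -33] -> [-33, -37, 50, 43, -21] -> [50]

[-40, 46, -40, 36, 34]; [-12, 50, 14]; [50]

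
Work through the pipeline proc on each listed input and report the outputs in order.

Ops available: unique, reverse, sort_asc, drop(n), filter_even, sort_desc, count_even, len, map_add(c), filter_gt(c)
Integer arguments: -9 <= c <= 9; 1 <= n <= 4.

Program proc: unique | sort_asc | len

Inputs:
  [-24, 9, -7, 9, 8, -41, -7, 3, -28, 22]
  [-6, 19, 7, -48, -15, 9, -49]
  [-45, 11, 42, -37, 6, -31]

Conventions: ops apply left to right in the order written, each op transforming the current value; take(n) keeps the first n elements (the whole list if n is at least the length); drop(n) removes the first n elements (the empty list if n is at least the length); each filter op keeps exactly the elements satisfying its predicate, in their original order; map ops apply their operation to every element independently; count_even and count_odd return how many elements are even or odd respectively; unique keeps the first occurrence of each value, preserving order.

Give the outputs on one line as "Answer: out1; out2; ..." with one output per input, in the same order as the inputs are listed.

Execution, op by op:
  [-24, 9, -7, 9, 8, -41, -7, 3, -28, 22] -> [-24, 9, -7, 8, -41, 3, -28, 22] -> [-41, -28, -24, -7, 3, 8, 9, 22] -> 8
  [-6, 19, 7, -48, -15, 9, -49] -> [-6, 19, 7, -48, -15, 9, -49] -> [-49, -48, -15, -6, 7, 9, 19] -> 7
  [-45, 11, 42, -37, 6, -31] -> [-45, 11, 42, -37, 6, -31] -> [-45, -37, -31, 6, 11, 42] -> 6

8; 7; 6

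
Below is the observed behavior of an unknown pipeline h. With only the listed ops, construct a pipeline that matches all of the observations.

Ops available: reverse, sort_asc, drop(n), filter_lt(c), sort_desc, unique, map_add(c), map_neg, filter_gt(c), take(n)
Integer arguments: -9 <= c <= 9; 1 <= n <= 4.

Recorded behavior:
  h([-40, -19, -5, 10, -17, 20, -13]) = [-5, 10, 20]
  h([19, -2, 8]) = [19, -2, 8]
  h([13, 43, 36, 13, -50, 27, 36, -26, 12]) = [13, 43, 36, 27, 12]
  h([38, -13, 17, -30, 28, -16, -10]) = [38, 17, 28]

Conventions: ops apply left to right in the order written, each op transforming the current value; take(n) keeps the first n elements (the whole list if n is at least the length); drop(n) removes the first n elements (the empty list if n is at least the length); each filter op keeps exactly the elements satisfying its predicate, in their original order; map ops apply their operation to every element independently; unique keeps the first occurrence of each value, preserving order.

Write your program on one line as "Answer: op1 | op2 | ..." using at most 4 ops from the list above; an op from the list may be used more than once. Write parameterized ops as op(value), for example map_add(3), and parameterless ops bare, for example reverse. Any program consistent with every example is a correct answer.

unique | reverse | filter_gt(-7) | reverse

Check, running the answer program on each example:
  [-40, -19, -5, 10, -17, 20, -13] -> [-40, -19, -5, 10, -17, 20, -13] -> [-13, 20, -17, 10, -5, -19, -40] -> [20, 10, -5] -> [-5, 10, 20]
  [19, -2, 8] -> [19, -2, 8] -> [8, -2, 19] -> [8, -2, 19] -> [19, -2, 8]
  [13, 43, 36, 13, -50, 27, 36, -26, 12] -> [13, 43, 36, -50, 27, -26, 12] -> [12, -26, 27, -50, 36, 43, 13] -> [12, 27, 36, 43, 13] -> [13, 43, 36, 27, 12]
  [38, -13, 17, -30, 28, -16, -10] -> [38, -13, 17, -30, 28, -16, -10] -> [-10, -16, 28, -30, 17, -13, 38] -> [28, 17, 38] -> [38, 17, 28]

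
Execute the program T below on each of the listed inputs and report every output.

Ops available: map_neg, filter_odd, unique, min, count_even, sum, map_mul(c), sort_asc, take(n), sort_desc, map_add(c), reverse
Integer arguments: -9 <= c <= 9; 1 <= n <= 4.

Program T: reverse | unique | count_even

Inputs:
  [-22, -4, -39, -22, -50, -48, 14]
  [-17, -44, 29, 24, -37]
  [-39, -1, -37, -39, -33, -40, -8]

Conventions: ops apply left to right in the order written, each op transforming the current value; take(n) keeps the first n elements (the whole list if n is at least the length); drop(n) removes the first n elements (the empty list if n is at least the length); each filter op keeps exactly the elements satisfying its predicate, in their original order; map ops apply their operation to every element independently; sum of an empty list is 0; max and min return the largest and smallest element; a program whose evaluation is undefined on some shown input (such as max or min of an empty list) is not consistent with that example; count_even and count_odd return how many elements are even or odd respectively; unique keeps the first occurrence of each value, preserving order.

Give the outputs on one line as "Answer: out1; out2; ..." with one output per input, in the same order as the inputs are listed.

5; 2; 2

Execution, op by op:
  [-22, -4, -39, -22, -50, -48, 14] -> [14, -48, -50, -22, -39, -4, -22] -> [14, -48, -50, -22, -39, -4] -> 5
  [-17, -44, 29, 24, -37] -> [-37, 24, 29, -44, -17] -> [-37, 24, 29, -44, -17] -> 2
  [-39, -1, -37, -39, -33, -40, -8] -> [-8, -40, -33, -39, -37, -1, -39] -> [-8, -40, -33, -39, -37, -1] -> 2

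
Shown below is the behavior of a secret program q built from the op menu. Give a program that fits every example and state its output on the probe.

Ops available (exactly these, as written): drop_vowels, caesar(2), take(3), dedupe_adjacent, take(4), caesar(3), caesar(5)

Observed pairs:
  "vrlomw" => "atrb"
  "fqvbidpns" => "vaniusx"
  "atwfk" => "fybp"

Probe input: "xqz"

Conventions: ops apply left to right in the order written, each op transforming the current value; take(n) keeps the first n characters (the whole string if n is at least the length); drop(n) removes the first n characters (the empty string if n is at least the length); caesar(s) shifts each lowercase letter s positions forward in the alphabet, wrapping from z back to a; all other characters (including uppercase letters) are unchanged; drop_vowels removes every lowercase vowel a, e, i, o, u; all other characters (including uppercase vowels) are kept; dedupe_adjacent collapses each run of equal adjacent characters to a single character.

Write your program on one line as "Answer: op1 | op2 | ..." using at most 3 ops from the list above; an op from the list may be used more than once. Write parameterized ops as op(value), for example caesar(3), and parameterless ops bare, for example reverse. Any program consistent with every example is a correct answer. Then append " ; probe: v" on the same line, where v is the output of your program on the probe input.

caesar(3) | drop_vowels | caesar(2) ; probe: "ve"

Check, running the answer program on each example:
  "vrlomw" -> "yuorpz" -> "yrpz" -> "atrb"
  "fqvbidpns" -> "ityelgsqv" -> "tylgsqv" -> "vaniusx"
  "atwfk" -> "dwzin" -> "dwzn" -> "fybp"
  probe: "xqz" -> "atc" -> "tc" -> "ve"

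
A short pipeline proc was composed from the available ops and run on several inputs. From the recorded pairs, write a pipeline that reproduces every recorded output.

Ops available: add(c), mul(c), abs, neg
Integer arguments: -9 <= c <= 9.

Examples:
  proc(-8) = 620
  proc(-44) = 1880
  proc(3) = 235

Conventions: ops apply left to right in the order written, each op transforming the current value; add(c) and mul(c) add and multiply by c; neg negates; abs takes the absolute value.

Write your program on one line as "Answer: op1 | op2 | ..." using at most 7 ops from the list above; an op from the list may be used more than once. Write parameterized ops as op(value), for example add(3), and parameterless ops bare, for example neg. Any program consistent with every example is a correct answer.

add(1) | add(-7) | add(-5) | mul(7) | add(9) | mul(-5)

Check, running the answer program on each example:
  -8 -> -7 -> -14 -> -19 -> -133 -> -124 -> 620
  -44 -> -43 -> -50 -> -55 -> -385 -> -376 -> 1880
  3 -> 4 -> -3 -> -8 -> -56 -> -47 -> 235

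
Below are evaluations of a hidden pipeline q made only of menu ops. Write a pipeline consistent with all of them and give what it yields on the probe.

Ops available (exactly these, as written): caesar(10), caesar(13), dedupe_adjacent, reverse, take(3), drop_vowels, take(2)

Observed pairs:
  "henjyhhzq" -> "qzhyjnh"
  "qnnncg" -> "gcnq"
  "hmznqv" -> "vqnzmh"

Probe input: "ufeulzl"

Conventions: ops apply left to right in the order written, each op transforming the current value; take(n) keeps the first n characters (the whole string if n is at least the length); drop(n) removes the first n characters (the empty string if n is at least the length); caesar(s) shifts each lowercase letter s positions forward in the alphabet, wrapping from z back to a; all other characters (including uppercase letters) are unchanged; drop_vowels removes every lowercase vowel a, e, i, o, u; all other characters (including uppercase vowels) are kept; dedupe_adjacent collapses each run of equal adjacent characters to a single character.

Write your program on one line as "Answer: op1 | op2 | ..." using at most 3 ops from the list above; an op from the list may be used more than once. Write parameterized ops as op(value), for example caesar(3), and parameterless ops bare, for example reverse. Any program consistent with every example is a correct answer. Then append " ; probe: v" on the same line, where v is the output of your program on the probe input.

reverse | dedupe_adjacent | drop_vowels ; probe: "lzlf"

Check, running the answer program on each example:
  "henjyhhzq" -> "qzhhyjneh" -> "qzhyjneh" -> "qzhyjnh"
  "qnnncg" -> "gcnnnq" -> "gcnq" -> "gcnq"
  "hmznqv" -> "vqnzmh" -> "vqnzmh" -> "vqnzmh"
  probe: "ufeulzl" -> "lzluefu" -> "lzluefu" -> "lzlf"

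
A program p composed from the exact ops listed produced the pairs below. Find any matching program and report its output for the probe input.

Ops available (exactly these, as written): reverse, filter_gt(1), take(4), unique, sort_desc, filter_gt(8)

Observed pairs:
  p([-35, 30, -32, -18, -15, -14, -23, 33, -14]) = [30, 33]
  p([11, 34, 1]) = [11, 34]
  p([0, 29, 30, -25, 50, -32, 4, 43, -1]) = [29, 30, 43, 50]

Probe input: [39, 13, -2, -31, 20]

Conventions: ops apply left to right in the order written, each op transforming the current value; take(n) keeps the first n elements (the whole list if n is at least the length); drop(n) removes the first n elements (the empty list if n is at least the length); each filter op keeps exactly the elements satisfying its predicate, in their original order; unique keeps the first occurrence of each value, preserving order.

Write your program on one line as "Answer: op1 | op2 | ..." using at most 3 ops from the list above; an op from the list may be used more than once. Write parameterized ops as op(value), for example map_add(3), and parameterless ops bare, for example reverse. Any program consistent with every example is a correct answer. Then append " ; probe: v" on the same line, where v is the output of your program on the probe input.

sort_desc | filter_gt(8) | reverse ; probe: [13, 20, 39]

Check, running the answer program on each example:
  [-35, 30, -32, -18, -15, -14, -23, 33, -14] -> [33, 30, -14, -14, -15, -18, -23, -32, -35] -> [33, 30] -> [30, 33]
  [11, 34, 1] -> [34, 11, 1] -> [34, 11] -> [11, 34]
  [0, 29, 30, -25, 50, -32, 4, 43, -1] -> [50, 43, 30, 29, 4, 0, -1, -25, -32] -> [50, 43, 30, 29] -> [29, 30, 43, 50]
  probe: [39, 13, -2, -31, 20] -> [39, 20, 13, -2, -31] -> [39, 20, 13] -> [13, 20, 39]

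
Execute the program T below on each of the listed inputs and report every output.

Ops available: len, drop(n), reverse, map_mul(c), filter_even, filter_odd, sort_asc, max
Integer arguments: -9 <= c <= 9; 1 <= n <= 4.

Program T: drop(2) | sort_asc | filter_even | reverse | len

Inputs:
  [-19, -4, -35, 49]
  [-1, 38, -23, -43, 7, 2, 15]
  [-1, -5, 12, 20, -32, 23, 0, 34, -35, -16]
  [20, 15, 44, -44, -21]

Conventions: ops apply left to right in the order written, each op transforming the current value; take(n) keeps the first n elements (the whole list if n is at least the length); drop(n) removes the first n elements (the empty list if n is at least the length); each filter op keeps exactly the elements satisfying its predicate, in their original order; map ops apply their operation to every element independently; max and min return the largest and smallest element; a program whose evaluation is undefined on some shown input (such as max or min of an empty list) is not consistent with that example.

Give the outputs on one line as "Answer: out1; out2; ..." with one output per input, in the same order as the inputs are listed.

0; 1; 6; 2

Execution, op by op:
  [-19, -4, -35, 49] -> [-35, 49] -> [-35, 49] -> [] -> [] -> 0
  [-1, 38, -23, -43, 7, 2, 15] -> [-23, -43, 7, 2, 15] -> [-43, -23, 2, 7, 15] -> [2] -> [2] -> 1
  [-1, -5, 12, 20, -32, 23, 0, 34, -35, -16] -> [12, 20, -32, 23, 0, 34, -35, -16] -> [-35, -32, -16, 0, 12, 20, 23, 34] -> [-32, -16, 0, 12, 20, 34] -> [34, 20, 12, 0, -16, -32] -> 6
  [20, 15, 44, -44, -21] -> [44, -44, -21] -> [-44, -21, 44] -> [-44, 44] -> [44, -44] -> 2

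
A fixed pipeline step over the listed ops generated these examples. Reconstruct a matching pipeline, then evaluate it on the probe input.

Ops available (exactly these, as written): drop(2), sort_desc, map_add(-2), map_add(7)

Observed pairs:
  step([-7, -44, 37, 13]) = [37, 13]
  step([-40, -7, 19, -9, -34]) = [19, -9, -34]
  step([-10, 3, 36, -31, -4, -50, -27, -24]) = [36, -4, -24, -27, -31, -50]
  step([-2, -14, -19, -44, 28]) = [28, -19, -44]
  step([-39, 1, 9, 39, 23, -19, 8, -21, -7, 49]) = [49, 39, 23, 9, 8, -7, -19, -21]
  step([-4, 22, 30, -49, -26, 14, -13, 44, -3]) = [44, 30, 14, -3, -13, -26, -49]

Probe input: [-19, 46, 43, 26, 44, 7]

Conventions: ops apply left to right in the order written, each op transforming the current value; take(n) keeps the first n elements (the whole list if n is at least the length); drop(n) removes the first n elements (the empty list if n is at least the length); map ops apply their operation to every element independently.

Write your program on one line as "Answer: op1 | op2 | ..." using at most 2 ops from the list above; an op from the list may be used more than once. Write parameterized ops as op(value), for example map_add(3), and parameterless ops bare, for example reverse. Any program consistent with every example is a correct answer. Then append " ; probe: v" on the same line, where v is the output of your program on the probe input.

drop(2) | sort_desc ; probe: [44, 43, 26, 7]

Check, running the answer program on each example:
  [-7, -44, 37, 13] -> [37, 13] -> [37, 13]
  [-40, -7, 19, -9, -34] -> [19, -9, -34] -> [19, -9, -34]
  [-10, 3, 36, -31, -4, -50, -27, -24] -> [36, -31, -4, -50, -27, -24] -> [36, -4, -24, -27, -31, -50]
  [-2, -14, -19, -44, 28] -> [-19, -44, 28] -> [28, -19, -44]
  [-39, 1, 9, 39, 23, -19, 8, -21, -7, 49] -> [9, 39, 23, -19, 8, -21, -7, 49] -> [49, 39, 23, 9, 8, -7, -19, -21]
  [-4, 22, 30, -49, -26, 14, -13, 44, -3] -> [30, -49, -26, 14, -13, 44, -3] -> [44, 30, 14, -3, -13, -26, -49]
  probe: [-19, 46, 43, 26, 44, 7] -> [43, 26, 44, 7] -> [44, 43, 26, 7]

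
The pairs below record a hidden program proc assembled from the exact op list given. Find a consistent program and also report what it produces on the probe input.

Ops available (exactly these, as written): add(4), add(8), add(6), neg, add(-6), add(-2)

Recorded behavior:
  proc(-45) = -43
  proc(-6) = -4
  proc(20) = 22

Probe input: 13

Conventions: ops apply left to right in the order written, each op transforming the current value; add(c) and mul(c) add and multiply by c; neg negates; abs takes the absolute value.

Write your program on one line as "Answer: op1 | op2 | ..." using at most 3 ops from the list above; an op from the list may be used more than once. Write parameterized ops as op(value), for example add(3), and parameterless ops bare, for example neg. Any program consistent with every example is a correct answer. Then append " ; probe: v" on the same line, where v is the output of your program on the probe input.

add(-6) | add(8) ; probe: 15

Check, running the answer program on each example:
  -45 -> -51 -> -43
  -6 -> -12 -> -4
  20 -> 14 -> 22
  probe: 13 -> 7 -> 15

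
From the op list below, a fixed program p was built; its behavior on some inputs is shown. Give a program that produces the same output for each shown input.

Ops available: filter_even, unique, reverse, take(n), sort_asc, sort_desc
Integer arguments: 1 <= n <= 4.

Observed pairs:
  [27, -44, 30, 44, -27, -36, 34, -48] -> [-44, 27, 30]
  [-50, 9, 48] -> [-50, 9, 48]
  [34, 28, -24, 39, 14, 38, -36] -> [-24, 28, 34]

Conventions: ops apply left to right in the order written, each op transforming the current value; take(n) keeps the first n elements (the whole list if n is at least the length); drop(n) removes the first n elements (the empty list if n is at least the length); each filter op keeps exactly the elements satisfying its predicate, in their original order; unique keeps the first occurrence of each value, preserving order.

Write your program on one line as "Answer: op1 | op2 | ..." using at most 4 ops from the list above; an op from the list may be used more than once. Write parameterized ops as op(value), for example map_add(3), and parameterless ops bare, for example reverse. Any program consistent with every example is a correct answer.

take(4) | sort_asc | take(3)

Check, running the answer program on each example:
  [27, -44, 30, 44, -27, -36, 34, -48] -> [27, -44, 30, 44] -> [-44, 27, 30, 44] -> [-44, 27, 30]
  [-50, 9, 48] -> [-50, 9, 48] -> [-50, 9, 48] -> [-50, 9, 48]
  [34, 28, -24, 39, 14, 38, -36] -> [34, 28, -24, 39] -> [-24, 28, 34, 39] -> [-24, 28, 34]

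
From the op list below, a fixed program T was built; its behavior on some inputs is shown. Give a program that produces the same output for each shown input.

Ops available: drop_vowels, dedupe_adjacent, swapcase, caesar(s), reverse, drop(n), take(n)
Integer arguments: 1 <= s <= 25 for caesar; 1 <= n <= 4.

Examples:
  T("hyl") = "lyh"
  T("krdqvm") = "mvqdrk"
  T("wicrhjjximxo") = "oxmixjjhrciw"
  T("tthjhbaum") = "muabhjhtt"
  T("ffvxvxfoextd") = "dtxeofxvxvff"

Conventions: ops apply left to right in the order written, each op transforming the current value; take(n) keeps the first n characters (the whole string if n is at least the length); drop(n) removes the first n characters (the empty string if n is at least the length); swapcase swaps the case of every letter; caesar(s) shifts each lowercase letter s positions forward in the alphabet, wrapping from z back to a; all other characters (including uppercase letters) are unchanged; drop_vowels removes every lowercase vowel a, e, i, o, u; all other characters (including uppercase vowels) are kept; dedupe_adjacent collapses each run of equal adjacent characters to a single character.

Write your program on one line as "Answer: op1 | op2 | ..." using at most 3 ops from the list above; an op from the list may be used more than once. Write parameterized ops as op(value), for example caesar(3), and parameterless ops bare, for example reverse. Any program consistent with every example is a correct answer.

swapcase | reverse | swapcase

Check, running the answer program on each example:
  "hyl" -> "HYL" -> "LYH" -> "lyh"
  "krdqvm" -> "KRDQVM" -> "MVQDRK" -> "mvqdrk"
  "wicrhjjximxo" -> "WICRHJJXIMXO" -> "OXMIXJJHRCIW" -> "oxmixjjhrciw"
  "tthjhbaum" -> "TTHJHBAUM" -> "MUABHJHTT" -> "muabhjhtt"
  "ffvxvxfoextd" -> "FFVXVXFOEXTD" -> "DTXEOFXVXVFF" -> "dtxeofxvxvff"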